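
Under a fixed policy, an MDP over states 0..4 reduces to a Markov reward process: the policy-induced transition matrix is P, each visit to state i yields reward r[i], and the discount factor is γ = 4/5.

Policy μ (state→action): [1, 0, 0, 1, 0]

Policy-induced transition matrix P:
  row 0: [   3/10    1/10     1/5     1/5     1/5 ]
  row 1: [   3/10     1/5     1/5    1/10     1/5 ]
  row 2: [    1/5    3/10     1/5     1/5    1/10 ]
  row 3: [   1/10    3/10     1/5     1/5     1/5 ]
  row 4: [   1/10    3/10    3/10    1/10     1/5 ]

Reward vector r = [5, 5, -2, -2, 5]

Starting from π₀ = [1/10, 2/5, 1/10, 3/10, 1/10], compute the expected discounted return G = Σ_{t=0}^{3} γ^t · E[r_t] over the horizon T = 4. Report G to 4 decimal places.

t=0: π = [0.1000, 0.4000, 0.1000, 0.3000, 0.1000], E[r] = 2.2000, γ^t·E[r] = 2.200000, running G = 2.200000
t=1: π = [0.2100, 0.2400, 0.2100, 0.1500, 0.1900], E[r] = 2.4800, γ^t·E[r] = 1.984000, running G = 4.184000
t=2: π = [0.2110, 0.2340, 0.2190, 0.1570, 0.1790], E[r] = 2.3680, γ^t·E[r] = 1.515520, running G = 5.699520
t=3: π = [0.2109, 0.2344, 0.2179, 0.1587, 0.1781], E[r] = 2.3638, γ^t·E[r] = 1.210266, running G = 6.909786

G = 6.9098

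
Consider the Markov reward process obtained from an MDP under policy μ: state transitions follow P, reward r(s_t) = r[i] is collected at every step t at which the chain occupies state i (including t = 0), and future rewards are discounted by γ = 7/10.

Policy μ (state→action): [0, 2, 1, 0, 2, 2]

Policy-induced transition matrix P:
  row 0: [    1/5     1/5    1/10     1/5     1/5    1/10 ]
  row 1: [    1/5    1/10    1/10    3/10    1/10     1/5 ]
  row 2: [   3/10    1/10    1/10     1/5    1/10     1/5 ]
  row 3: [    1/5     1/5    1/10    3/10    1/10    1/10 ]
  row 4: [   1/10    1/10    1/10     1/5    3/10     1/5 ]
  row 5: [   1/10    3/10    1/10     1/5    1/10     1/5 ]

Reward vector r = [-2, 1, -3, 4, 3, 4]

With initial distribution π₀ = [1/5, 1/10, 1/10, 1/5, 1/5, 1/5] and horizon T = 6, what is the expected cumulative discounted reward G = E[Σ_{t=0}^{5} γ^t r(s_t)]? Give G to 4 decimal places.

t=0: π = [0.2000, 0.1000, 0.1000, 0.2000, 0.2000, 0.2000], E[r] = 1.6000, γ^t·E[r] = 1.600000, running G = 1.600000
t=1: π = [0.1700, 0.1800, 0.1000, 0.2300, 0.1600, 0.1600], E[r] = 1.5800, γ^t·E[r] = 1.106000, running G = 2.706000
t=2: π = [0.1780, 0.1720, 0.1000, 0.2410, 0.1490, 0.1600], E[r] = 1.5670, γ^t·E[r] = 0.767830, running G = 3.473830
t=3: π = [0.1791, 0.1739, 0.1000, 0.2413, 0.1476, 0.1581], E[r] = 1.5561, γ^t·E[r] = 0.533742, running G = 4.007572
t=4: π = [0.1794, 0.1737, 0.1000, 0.2415, 0.1474, 0.1580], E[r] = 1.5550, γ^t·E[r] = 0.373358, running G = 4.380930
t=5: π = [0.1795, 0.1737, 0.1000, 0.2415, 0.1474, 0.1579], E[r] = 1.5547, γ^t·E[r] = 0.261306, running G = 4.642236

G = 4.6422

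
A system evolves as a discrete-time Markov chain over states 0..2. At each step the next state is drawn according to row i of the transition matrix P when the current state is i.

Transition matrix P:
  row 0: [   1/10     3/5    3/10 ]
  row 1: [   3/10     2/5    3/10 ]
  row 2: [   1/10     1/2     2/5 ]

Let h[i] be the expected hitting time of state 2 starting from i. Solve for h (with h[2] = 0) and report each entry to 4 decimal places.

First-step conditioning: h[2] = 0; for i ≠ 2, h[i] = 1 + Σ_k P[i][k]·h[k].
  h[0] = 1 + 1/10·h[0] + 3/5·h[1]
  h[1] = 1 + 3/10·h[0] + 2/5·h[1]
Solving the 2×2 linear system over states ≠ 2 gives exactly h = [10/3, 10/3, 0] (h[2] = 0 is the target).

h = [3.3333, 3.3333, 0.0000]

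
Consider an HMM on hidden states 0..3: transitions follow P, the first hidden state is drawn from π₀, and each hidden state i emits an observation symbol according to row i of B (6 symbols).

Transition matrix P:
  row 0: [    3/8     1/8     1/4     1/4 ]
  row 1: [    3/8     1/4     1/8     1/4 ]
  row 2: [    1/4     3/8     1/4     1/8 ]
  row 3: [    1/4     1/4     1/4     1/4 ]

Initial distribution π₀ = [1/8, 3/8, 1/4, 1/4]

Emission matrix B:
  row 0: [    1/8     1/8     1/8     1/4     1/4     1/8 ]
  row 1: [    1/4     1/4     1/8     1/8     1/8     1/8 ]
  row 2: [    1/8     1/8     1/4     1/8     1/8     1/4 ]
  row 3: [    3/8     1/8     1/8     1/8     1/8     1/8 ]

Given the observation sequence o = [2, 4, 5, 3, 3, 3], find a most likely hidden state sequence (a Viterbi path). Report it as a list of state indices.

t=0: δ = [1.562e-02, 4.688e-02, 6.250e-02, 3.125e-02]  (obs o_0=2)
t=1: δ = [4.395e-03, 2.930e-03, 1.953e-03, 1.465e-03]  ψ = [1, 2, 2, 1]  (obs o_1=4)
t=2: δ = [2.060e-04, 9.155e-05, 2.747e-04, 1.373e-04]  ψ = [0, 1, 0, 0]  (obs o_2=5)
t=3: δ = [1.931e-05, 1.287e-05, 8.583e-06, 6.437e-06]  ψ = [0, 2, 2, 0]  (obs o_3=3)
t=4: δ = [1.810e-06, 4.023e-07, 6.035e-07, 6.035e-07]  ψ = [0, 1, 0, 0]  (obs o_4=3)
t=5: δ = [1.697e-07, 2.829e-08, 5.658e-08, 5.658e-08]  ψ = [0, 0, 0, 0]  (obs o_5=3)
backtrack: best end state = 0; path = [1, 0, 0, 0, 0, 0]

path = [1, 0, 0, 0, 0, 0]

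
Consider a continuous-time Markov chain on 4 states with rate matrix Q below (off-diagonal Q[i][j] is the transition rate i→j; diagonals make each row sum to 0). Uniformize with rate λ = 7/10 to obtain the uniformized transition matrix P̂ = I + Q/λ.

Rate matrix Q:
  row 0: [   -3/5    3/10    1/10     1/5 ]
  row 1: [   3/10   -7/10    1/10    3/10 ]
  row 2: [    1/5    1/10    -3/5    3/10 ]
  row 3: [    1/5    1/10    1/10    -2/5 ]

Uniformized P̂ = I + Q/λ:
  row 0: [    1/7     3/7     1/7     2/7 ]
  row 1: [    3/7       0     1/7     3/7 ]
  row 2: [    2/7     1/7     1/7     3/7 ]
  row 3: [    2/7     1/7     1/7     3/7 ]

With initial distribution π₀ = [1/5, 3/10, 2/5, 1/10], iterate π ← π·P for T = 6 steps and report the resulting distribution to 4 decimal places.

t=0: π = [0.2000, 0.3000, 0.4000, 0.1000]
t=1: π = [0.3000, 0.1571, 0.1429, 0.4000]
t=2: π = [0.2653, 0.2061, 0.1429, 0.3857]
t=3: π = [0.2773, 0.1892, 0.1429, 0.3907]
t=4: π = [0.2731, 0.1950, 0.1429, 0.3890]
t=5: π = [0.2746, 0.1930, 0.1429, 0.3896]
t=6: π = [0.2741, 0.1937, 0.1429, 0.3893]

π = [0.2741, 0.1937, 0.1429, 0.3893]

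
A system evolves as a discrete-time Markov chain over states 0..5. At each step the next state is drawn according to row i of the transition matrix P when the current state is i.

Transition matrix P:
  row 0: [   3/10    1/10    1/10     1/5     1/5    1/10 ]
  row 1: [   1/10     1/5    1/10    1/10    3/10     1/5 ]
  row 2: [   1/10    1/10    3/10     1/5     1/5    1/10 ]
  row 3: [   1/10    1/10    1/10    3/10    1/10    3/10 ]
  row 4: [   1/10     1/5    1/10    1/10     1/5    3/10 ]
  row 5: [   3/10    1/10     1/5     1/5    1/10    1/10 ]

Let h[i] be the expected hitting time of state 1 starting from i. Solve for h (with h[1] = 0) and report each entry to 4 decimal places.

h = [8.6040, 0.0000, 8.6040, 8.7179, 7.7493, 8.6895]

First-step conditioning: h[1] = 0; for i ≠ 1, h[i] = 1 + Σ_k P[i][k]·h[k].
  h[0] = 1 + 3/10·h[0] + 1/10·h[2] + 1/5·h[3] + 1/5·h[4] + 1/10·h[5]
  h[2] = 1 + 1/10·h[0] + 3/10·h[2] + 1/5·h[3] + 1/5·h[4] + 1/10·h[5]
  h[3] = 1 + 1/10·h[0] + 1/10·h[2] + 3/10·h[3] + 1/10·h[4] + 3/10·h[5]
  h[4] = 1 + 1/10·h[0] + 1/10·h[2] + 1/10·h[3] + 1/5·h[4] + 3/10·h[5]
  h[5] = 1 + 3/10·h[0] + 1/5·h[2] + 1/5·h[3] + 1/10·h[4] + 1/10·h[5]
Solving the 5×5 linear system over states ≠ 1 gives exactly h = [3020/351, 0, 3020/351, 340/39, 2720/351, 3050/351] (h[1] = 0 is the target).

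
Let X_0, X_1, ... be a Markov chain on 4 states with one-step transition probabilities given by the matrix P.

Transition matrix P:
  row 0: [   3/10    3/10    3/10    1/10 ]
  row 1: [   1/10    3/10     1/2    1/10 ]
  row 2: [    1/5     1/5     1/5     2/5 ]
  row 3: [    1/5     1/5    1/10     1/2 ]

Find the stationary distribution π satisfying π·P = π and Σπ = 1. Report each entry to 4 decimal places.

π = [0.1951, 0.2439, 0.2629, 0.2981]

Balance equations π_j = Σ_i π_i·P[i][j]:
  π_0 = 3/10·π_0 + 1/10·π_1 + 1/5·π_2 + 1/5·π_3
  π_1 = 3/10·π_0 + 3/10·π_1 + 1/5·π_2 + 1/5·π_3
  π_2 = 3/10·π_0 + 1/2·π_1 + 1/5·π_2 + 1/10·π_3
  normalize: π_0 + π_1 + π_2 + π_3 = 1
Solving the linear system gives exactly π = [8/41, 10/41, 97/369, 110/369].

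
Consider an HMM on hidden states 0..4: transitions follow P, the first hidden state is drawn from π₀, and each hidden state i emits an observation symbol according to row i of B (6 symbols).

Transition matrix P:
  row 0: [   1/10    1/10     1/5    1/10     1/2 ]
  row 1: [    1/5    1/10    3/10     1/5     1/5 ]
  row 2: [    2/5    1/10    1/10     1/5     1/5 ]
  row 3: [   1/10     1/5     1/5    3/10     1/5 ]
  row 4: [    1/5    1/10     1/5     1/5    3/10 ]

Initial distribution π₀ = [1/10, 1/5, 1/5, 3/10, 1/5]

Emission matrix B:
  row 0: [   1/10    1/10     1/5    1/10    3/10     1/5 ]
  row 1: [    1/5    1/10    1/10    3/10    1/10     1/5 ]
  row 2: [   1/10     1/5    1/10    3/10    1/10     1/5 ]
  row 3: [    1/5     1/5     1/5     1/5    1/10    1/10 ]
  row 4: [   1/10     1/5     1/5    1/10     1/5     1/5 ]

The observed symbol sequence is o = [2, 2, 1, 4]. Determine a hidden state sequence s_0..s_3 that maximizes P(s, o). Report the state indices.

path = [3, 3, 2, 0]

t=0: δ = [2.000e-02, 2.000e-02, 2.000e-02, 6.000e-02, 4.000e-02]  (obs o_0=2)
t=1: δ = [1.600e-03, 1.200e-03, 1.200e-03, 3.600e-03, 2.400e-03]  ψ = [2, 3, 3, 3, 3]  (obs o_1=2)
t=2: δ = [4.800e-05, 7.200e-05, 1.440e-04, 2.160e-04, 1.600e-04]  ψ = [2, 3, 3, 3, 0]  (obs o_2=1)
t=3: δ = [1.728e-05, 4.320e-06, 4.320e-06, 6.480e-06, 9.600e-06]  ψ = [2, 3, 3, 3, 4]  (obs o_3=4)
backtrack: best end state = 0; path = [3, 3, 2, 0]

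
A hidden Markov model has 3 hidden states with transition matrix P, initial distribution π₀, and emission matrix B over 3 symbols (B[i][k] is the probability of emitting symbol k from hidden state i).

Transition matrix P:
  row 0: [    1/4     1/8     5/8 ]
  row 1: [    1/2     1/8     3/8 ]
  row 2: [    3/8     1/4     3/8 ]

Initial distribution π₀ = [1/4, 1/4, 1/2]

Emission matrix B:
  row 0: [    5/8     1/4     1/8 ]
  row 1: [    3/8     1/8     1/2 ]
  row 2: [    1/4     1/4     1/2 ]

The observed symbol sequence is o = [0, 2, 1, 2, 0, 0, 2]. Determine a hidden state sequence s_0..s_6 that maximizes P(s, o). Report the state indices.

t=0: δ = [1.562e-01, 9.375e-02, 1.250e-01]  (obs o_0=0)
t=1: δ = [5.859e-03, 1.562e-02, 4.883e-02]  ψ = [1, 2, 0]  (obs o_1=2)
t=2: δ = [4.578e-03, 1.526e-03, 4.578e-03]  ψ = [2, 2, 2]  (obs o_2=1)
t=3: δ = [2.146e-04, 5.722e-04, 1.431e-03]  ψ = [2, 2, 0]  (obs o_3=2)
t=4: δ = [3.353e-04, 1.341e-04, 1.341e-04]  ψ = [2, 2, 2]  (obs o_4=0)
t=5: δ = [5.239e-05, 1.572e-05, 5.239e-05]  ψ = [0, 0, 0]  (obs o_5=0)
t=6: δ = [2.456e-06, 6.548e-06, 1.637e-05]  ψ = [2, 2, 0]  (obs o_6=2)
backtrack: best end state = 2; path = [0, 2, 0, 2, 0, 0, 2]

path = [0, 2, 0, 2, 0, 0, 2]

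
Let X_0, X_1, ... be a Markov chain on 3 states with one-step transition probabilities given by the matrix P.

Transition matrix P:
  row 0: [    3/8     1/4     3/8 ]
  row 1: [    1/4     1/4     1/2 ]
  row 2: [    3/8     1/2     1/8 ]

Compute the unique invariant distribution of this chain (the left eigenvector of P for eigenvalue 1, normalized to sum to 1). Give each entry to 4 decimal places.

π = [0.3333, 0.3333, 0.3333]

Balance equations π_j = Σ_i π_i·P[i][j]:
  π_0 = 3/8·π_0 + 1/4·π_1 + 3/8·π_2
  π_1 = 1/4·π_0 + 1/4·π_1 + 1/2·π_2
  normalize: π_0 + π_1 + π_2 = 1
Solving the linear system gives exactly π = [1/3, 1/3, 1/3].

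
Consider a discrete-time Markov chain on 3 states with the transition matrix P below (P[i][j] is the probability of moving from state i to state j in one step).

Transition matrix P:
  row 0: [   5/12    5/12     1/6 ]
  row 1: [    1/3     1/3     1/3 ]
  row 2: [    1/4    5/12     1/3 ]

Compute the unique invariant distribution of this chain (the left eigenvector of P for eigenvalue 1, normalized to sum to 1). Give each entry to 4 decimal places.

π = [0.3385, 0.3846, 0.2769]

Balance equations π_j = Σ_i π_i·P[i][j]:
  π_0 = 5/12·π_0 + 1/3·π_1 + 1/4·π_2
  π_1 = 5/12·π_0 + 1/3·π_1 + 5/12·π_2
  normalize: π_0 + π_1 + π_2 = 1
Solving the linear system gives exactly π = [22/65, 5/13, 18/65].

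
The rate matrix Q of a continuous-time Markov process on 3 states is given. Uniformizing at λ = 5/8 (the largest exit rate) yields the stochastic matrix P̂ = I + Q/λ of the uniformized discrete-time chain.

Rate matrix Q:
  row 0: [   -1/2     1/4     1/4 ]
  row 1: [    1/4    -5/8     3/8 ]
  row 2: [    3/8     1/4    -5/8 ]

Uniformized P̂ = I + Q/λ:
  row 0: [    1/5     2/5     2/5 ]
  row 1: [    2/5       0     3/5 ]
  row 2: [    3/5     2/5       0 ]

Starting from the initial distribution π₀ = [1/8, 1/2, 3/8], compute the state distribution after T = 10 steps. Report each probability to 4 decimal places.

t=0: π = [0.1250, 0.5000, 0.3750]
t=1: π = [0.4500, 0.2000, 0.3500]
t=2: π = [0.3800, 0.3200, 0.3000]
t=3: π = [0.3840, 0.2720, 0.3440]
t=4: π = [0.3920, 0.2912, 0.3168]
t=5: π = [0.3850, 0.2835, 0.3315]
t=6: π = [0.3893, 0.2866, 0.3241]
t=7: π = [0.3870, 0.2854, 0.3277]
t=8: π = [0.3881, 0.2859, 0.3260]
t=9: π = [0.3876, 0.2857, 0.3268]
t=10: π = [0.3878, 0.2857, 0.3264]

π = [0.3878, 0.2857, 0.3264]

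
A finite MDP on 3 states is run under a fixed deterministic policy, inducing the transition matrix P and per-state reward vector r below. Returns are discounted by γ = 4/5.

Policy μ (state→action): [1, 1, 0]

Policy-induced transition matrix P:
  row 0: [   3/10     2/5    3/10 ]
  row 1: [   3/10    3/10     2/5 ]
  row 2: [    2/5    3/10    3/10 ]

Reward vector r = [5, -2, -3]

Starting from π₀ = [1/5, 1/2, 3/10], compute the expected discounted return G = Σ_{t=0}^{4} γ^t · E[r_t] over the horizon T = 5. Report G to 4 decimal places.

t=0: π = [0.2000, 0.5000, 0.3000], E[r] = -0.9000, γ^t·E[r] = -0.900000, running G = -0.900000
t=1: π = [0.3300, 0.3200, 0.3500], E[r] = -0.0400, γ^t·E[r] = -0.032000, running G = -0.932000
t=2: π = [0.3350, 0.3330, 0.3320], E[r] = 0.0130, γ^t·E[r] = 0.008320, running G = -0.923680
t=3: π = [0.3332, 0.3335, 0.3333], E[r] = -0.0009, γ^t·E[r] = -0.000461, running G = -0.924141
t=4: π = [0.3333, 0.3333, 0.3334], E[r] = 0.0000, γ^t·E[r] = -0.000016, running G = -0.924157

G = -0.9242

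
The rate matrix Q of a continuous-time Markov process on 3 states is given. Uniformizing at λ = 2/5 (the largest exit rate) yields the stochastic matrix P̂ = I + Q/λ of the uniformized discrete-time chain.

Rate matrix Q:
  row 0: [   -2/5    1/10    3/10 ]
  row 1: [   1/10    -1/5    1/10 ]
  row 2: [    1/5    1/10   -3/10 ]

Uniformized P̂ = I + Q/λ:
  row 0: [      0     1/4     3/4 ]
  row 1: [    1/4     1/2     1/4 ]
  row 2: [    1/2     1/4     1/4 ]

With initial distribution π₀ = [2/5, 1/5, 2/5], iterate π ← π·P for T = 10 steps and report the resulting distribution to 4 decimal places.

π = [0.2779, 0.3333, 0.3888]

t=0: π = [0.4000, 0.2000, 0.4000]
t=1: π = [0.2500, 0.3000, 0.4500]
t=2: π = [0.3000, 0.3250, 0.3750]
t=3: π = [0.2688, 0.3313, 0.4000]
t=4: π = [0.2828, 0.3328, 0.3844]
t=5: π = [0.2754, 0.3332, 0.3914]
t=6: π = [0.2790, 0.3333, 0.3877]
t=7: π = [0.2772, 0.3333, 0.3895]
t=8: π = [0.2781, 0.3333, 0.3886]
t=9: π = [0.2776, 0.3333, 0.3890]
t=10: π = [0.2779, 0.3333, 0.3888]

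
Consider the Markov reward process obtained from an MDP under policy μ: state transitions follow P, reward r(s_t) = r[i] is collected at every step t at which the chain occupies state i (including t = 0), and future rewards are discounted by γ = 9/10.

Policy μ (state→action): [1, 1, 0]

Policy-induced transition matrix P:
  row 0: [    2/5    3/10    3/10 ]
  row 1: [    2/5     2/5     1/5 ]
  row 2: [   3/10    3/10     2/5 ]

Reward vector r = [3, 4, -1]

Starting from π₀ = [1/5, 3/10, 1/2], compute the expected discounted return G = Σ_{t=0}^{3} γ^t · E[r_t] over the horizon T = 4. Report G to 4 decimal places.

t=0: π = [0.2000, 0.3000, 0.5000], E[r] = 1.3000, γ^t·E[r] = 1.300000, running G = 1.300000
t=1: π = [0.3500, 0.3300, 0.3200], E[r] = 2.0500, γ^t·E[r] = 1.845000, running G = 3.145000
t=2: π = [0.3680, 0.3330, 0.2990], E[r] = 2.1370, γ^t·E[r] = 1.730970, running G = 4.875970
t=3: π = [0.3701, 0.3333, 0.2966], E[r] = 2.1469, γ^t·E[r] = 1.565090, running G = 6.441060

G = 6.4411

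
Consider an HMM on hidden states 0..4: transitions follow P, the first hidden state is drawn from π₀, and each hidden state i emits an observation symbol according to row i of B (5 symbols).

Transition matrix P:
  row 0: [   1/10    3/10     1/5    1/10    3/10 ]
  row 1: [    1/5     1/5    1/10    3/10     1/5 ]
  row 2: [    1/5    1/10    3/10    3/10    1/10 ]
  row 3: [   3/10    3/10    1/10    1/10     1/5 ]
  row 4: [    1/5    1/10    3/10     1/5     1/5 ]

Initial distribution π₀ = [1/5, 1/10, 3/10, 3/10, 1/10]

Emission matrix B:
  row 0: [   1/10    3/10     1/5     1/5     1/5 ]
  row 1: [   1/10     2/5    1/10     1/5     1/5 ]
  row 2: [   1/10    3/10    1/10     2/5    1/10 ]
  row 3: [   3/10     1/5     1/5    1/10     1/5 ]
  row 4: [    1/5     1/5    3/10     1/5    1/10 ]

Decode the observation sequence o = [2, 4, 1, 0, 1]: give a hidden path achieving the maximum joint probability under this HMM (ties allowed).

t=0: δ = [4.000e-02, 1.000e-02, 3.000e-02, 6.000e-02, 3.000e-02]  (obs o_0=2)
t=1: δ = [3.600e-03, 3.600e-03, 9.000e-04, 1.800e-03, 1.200e-03]  ψ = [3, 3, 2, 2, 0]  (obs o_1=4)
t=2: δ = [2.160e-04, 4.320e-04, 2.160e-04, 2.160e-04, 2.160e-04]  ψ = [1, 0, 0, 1, 0]  (obs o_2=1)
t=3: δ = [8.640e-06, 8.640e-06, 6.480e-06, 3.888e-05, 1.728e-05]  ψ = [1, 1, 2, 1, 1]  (obs o_3=0)
t=4: δ = [3.499e-06, 4.666e-06, 1.555e-06, 7.776e-07, 1.555e-06]  ψ = [3, 3, 4, 3, 3]  (obs o_4=1)
backtrack: best end state = 1; path = [3, 0, 1, 3, 1]

path = [3, 0, 1, 3, 1]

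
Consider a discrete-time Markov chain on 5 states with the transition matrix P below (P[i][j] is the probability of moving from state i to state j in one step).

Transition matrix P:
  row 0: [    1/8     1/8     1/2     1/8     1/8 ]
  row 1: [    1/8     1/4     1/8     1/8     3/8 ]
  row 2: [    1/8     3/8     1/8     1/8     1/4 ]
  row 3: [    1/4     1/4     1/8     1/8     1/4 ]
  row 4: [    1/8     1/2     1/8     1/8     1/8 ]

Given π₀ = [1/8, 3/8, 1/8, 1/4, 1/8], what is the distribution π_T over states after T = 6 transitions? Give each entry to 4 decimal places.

t=0: π = [0.1250, 0.3750, 0.1250, 0.2500, 0.1250]
t=1: π = [0.1563, 0.2813, 0.1719, 0.1250, 0.2656]
t=2: π = [0.1406, 0.3184, 0.1836, 0.1250, 0.2324]
t=3: π = [0.1406, 0.3135, 0.1777, 0.1250, 0.2432]
t=4: π = [0.1406, 0.3154, 0.1777, 0.1250, 0.2412]
t=5: π = [0.1406, 0.3149, 0.1777, 0.1250, 0.2417]
t=6: π = [0.1406, 0.3151, 0.1777, 0.1250, 0.2416]

π = [0.1406, 0.3151, 0.1777, 0.1250, 0.2416]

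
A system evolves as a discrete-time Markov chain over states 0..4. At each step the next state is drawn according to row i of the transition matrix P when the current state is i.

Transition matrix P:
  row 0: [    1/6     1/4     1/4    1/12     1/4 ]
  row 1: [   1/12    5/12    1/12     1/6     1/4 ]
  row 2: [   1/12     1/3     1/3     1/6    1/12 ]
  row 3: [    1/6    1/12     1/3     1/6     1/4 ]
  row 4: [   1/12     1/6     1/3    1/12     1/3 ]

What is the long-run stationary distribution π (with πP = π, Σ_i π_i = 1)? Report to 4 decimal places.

Balance equations π_j = Σ_i π_i·P[i][j]:
  π_0 = 1/6·π_0 + 1/12·π_1 + 1/12·π_2 + 1/6·π_3 + 1/12·π_4
  π_1 = 1/4·π_0 + 5/12·π_1 + 1/3·π_2 + 1/12·π_3 + 1/6·π_4
  π_2 = 1/4·π_0 + 1/12·π_1 + 1/3·π_2 + 1/3·π_3 + 1/3·π_4
  π_3 = 1/12·π_0 + 1/6·π_1 + 1/6·π_2 + 1/6·π_3 + 1/12·π_4
  normalize: π_0 + π_1 + π_2 + π_3 + π_4 = 1
Solving the linear system gives exactly π = [1439/13895, 3823/13895, 508/1985, 1934/13895, 449/1985].

π = [0.1036, 0.2751, 0.2559, 0.1392, 0.2262]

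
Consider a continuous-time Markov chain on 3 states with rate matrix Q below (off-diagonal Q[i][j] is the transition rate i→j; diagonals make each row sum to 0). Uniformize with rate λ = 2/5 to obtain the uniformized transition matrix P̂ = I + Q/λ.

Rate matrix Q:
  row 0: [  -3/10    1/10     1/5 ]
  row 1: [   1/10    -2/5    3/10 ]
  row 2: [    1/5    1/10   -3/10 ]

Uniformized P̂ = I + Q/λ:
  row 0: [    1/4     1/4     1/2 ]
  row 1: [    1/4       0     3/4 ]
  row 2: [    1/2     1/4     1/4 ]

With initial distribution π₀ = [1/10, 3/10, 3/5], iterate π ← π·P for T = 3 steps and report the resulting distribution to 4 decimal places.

π = [0.3594, 0.1984, 0.4422]

t=0: π = [0.1000, 0.3000, 0.6000]
t=1: π = [0.4000, 0.1750, 0.4250]
t=2: π = [0.3563, 0.2063, 0.4375]
t=3: π = [0.3594, 0.1984, 0.4422]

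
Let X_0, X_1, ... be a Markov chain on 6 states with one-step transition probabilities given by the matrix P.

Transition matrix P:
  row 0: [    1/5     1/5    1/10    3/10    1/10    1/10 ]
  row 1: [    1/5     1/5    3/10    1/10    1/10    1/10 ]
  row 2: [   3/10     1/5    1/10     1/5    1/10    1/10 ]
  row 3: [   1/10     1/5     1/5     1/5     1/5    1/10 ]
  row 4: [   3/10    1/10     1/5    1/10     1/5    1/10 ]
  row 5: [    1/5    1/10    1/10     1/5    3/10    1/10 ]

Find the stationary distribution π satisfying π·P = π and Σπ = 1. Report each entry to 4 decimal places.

π = [0.2135, 0.1746, 0.1692, 0.1885, 0.1543, 0.1000]

Balance equations π_j = Σ_i π_i·P[i][j]:
  π_0 = 1/5·π_0 + 1/5·π_1 + 3/10·π_2 + 1/10·π_3 + 3/10·π_4 + 1/5·π_5
  π_1 = 1/5·π_0 + 1/5·π_1 + 1/5·π_2 + 1/5·π_3 + 1/10·π_4 + 1/10·π_5
  π_2 = 1/10·π_0 + 3/10·π_1 + 1/10·π_2 + 1/5·π_3 + 1/5·π_4 + 1/10·π_5
  π_3 = 3/10·π_0 + 1/10·π_1 + 1/5·π_2 + 1/5·π_3 + 1/10·π_4 + 1/5·π_5
  π_4 = 1/10·π_0 + 1/10·π_1 + 1/10·π_2 + 1/5·π_3 + 1/5·π_4 + 3/10·π_5
  normalize: π_0 + π_1 + π_2 + π_3 + π_4 + π_5 = 1
Solving the linear system gives exactly π = [2173/10178, 4442/25445, 123/727, 9591/50890, 7851/50890, 1/10].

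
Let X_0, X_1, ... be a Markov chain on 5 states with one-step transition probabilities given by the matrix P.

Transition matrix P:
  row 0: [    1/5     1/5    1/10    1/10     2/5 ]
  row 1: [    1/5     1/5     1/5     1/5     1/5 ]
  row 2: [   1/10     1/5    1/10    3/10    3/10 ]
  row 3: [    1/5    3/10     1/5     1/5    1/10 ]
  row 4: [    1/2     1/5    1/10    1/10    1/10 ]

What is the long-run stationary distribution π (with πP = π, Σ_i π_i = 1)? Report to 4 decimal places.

π = [0.2538, 0.2166, 0.1382, 0.1659, 0.2255]

Balance equations π_j = Σ_i π_i·P[i][j]:
  π_0 = 1/5·π_0 + 1/5·π_1 + 1/10·π_2 + 1/5·π_3 + 1/2·π_4
  π_1 = 1/5·π_0 + 1/5·π_1 + 1/5·π_2 + 3/10·π_3 + 1/5·π_4
  π_2 = 1/10·π_0 + 1/5·π_1 + 1/10·π_2 + 1/5·π_3 + 1/10·π_4
  π_3 = 1/10·π_0 + 1/5·π_1 + 3/10·π_2 + 1/5·π_3 + 1/10·π_4
  normalize: π_0 + π_1 + π_2 + π_3 + π_4 = 1
Solving the linear system gives exactly π = [716/2821, 47/217, 30/217, 36/217, 636/2821].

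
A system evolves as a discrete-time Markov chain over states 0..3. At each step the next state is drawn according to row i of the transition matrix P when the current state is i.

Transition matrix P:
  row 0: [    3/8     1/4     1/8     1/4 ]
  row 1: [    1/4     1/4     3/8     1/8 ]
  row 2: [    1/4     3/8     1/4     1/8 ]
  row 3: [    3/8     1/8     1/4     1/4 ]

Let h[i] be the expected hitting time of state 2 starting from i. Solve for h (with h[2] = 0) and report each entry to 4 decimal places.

First-step conditioning: h[2] = 0; for i ≠ 2, h[i] = 1 + Σ_k P[i][k]·h[k].
  h[0] = 1 + 3/8·h[0] + 1/4·h[1] + 1/4·h[3]
  h[1] = 1 + 1/4·h[0] + 1/4·h[1] + 1/8·h[3]
  h[3] = 1 + 3/8·h[0] + 1/8·h[1] + 1/4·h[3]
Solving the 3×3 linear system over states ≠ 2 gives exactly h = [24/5, 128/35, 0, 152/35] (h[2] = 0 is the target).

h = [4.8000, 3.6571, 0.0000, 4.3429]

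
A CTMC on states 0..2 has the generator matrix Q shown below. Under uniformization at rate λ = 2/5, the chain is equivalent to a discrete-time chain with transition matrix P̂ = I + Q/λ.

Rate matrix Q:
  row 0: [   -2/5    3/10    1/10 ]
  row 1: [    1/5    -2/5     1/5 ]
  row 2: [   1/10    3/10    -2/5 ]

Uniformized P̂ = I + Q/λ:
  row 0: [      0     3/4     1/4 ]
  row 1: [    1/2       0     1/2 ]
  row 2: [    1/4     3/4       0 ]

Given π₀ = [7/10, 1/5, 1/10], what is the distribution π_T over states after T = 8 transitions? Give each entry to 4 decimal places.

t=0: π = [0.7000, 0.2000, 0.1000]
t=1: π = [0.1250, 0.6000, 0.2750]
t=2: π = [0.3688, 0.3000, 0.3313]
t=3: π = [0.2328, 0.5250, 0.2422]
t=4: π = [0.3230, 0.3563, 0.3207]
t=5: π = [0.2583, 0.4828, 0.2589]
t=6: π = [0.3061, 0.3879, 0.3060]
t=7: π = [0.2704, 0.4591, 0.2705]
t=8: π = [0.2972, 0.4057, 0.2972]

π = [0.2972, 0.4057, 0.2972]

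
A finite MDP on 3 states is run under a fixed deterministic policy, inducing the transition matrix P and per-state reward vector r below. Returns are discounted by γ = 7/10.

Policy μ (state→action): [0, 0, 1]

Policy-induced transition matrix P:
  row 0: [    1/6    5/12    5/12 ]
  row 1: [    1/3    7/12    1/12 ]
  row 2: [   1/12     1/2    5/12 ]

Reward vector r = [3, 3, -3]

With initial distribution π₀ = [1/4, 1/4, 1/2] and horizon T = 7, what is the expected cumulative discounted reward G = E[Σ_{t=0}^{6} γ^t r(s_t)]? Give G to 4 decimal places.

t=0: π = [0.2500, 0.2500, 0.5000], E[r] = 0.0000, γ^t·E[r] = 0.000000, running G = 0.000000
t=1: π = [0.1667, 0.5000, 0.3333], E[r] = 1.0000, γ^t·E[r] = 0.700000, running G = 0.700000
t=2: π = [0.2222, 0.5278, 0.2500], E[r] = 1.5000, γ^t·E[r] = 0.735000, running G = 1.435000
t=3: π = [0.2338, 0.5255, 0.2407], E[r] = 1.5556, γ^t·E[r] = 0.533556, running G = 1.968556
t=4: π = [0.2342, 0.5243, 0.2415], E[r] = 1.5509, γ^t·E[r] = 0.372377, running G = 2.340933
t=5: π = [0.2339, 0.5242, 0.2419], E[r] = 1.5486, γ^t·E[r] = 0.260275, running G = 2.601208
t=6: π = [0.2339, 0.5242, 0.2419], E[r] = 1.5484, γ^t·E[r] = 0.182162, running G = 2.783370

G = 2.7834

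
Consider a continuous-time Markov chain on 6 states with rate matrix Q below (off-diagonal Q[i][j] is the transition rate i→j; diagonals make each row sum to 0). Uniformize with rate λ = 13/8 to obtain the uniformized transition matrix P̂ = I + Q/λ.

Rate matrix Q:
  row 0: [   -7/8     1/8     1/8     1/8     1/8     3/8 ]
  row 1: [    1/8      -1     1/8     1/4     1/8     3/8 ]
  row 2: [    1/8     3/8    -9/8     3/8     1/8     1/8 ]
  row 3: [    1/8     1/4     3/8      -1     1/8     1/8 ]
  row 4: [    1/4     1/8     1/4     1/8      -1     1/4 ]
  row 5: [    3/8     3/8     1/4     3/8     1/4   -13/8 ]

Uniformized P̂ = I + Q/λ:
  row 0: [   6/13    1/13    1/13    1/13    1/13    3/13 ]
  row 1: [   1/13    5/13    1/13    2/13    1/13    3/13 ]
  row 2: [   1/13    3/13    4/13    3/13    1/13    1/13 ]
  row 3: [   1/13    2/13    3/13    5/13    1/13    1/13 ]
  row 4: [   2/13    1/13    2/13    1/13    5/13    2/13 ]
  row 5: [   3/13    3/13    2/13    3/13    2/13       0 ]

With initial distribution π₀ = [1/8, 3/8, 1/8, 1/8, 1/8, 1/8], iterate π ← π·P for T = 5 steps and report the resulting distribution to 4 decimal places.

π = [0.1741, 0.2001, 0.1659, 0.1999, 0.1261, 0.1339]

t=0: π = [0.1250, 0.3750, 0.1250, 0.1250, 0.1250, 0.1250]
t=1: π = [0.1538, 0.2404, 0.1442, 0.1827, 0.1250, 0.1538]
t=2: π = [0.1694, 0.2108, 0.1598, 0.1975, 0.1272, 0.1354]
t=3: π = [0.1727, 0.2024, 0.1644, 0.1993, 0.1265, 0.1348]
t=4: π = [0.1738, 0.2005, 0.1656, 0.1998, 0.1262, 0.1340]
t=5: π = [0.1741, 0.2001, 0.1659, 0.1999, 0.1261, 0.1339]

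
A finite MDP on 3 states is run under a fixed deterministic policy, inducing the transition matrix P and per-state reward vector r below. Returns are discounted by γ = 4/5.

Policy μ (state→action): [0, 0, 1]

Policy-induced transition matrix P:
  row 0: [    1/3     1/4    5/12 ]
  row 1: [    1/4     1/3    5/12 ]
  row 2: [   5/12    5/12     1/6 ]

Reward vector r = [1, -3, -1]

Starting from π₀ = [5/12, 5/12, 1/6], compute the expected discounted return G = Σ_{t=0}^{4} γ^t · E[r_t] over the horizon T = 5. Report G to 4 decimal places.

t=0: π = [0.4167, 0.4167, 0.1667], E[r] = -1.0000, γ^t·E[r] = -1.000000, running G = -1.000000
t=1: π = [0.3125, 0.3125, 0.3750], E[r] = -1.0000, γ^t·E[r] = -0.800000, running G = -1.800000
t=2: π = [0.3385, 0.3385, 0.3229], E[r] = -1.0000, γ^t·E[r] = -0.640000, running G = -2.440000
t=3: π = [0.3320, 0.3320, 0.3359], E[r] = -1.0000, γ^t·E[r] = -0.512000, running G = -2.952000
t=4: π = [0.3337, 0.3337, 0.3327], E[r] = -1.0000, γ^t·E[r] = -0.409600, running G = -3.361600

G = -3.3616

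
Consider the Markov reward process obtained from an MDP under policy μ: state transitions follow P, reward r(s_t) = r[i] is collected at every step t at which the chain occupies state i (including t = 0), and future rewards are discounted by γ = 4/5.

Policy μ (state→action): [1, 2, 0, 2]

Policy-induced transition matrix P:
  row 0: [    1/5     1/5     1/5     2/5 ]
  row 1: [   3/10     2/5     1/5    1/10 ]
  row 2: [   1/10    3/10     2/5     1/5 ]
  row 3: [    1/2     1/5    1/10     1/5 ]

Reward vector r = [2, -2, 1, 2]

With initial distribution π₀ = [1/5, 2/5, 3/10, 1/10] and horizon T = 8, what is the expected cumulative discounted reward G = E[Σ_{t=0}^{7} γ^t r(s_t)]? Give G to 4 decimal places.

t=0: π = [0.2000, 0.4000, 0.3000, 0.1000], E[r] = 0.1000, γ^t·E[r] = 0.100000, running G = 0.100000
t=1: π = [0.2400, 0.3100, 0.2500, 0.2000], E[r] = 0.5100, γ^t·E[r] = 0.408000, running G = 0.508000
t=2: π = [0.2660, 0.2870, 0.2300, 0.2170], E[r] = 0.6220, γ^t·E[r] = 0.398080, running G = 0.906080
t=3: π = [0.2708, 0.2804, 0.2243, 0.2245], E[r] = 0.6541, γ^t·E[r] = 0.334899, running G = 1.240979
t=4: π = [0.2730, 0.2785, 0.2224, 0.2261], E[r] = 0.6636, γ^t·E[r] = 0.271790, running G = 1.512769
t=5: π = [0.2734, 0.2779, 0.2219, 0.2267], E[r] = 0.6664, γ^t·E[r] = 0.218352, running G = 1.731121
t=6: π = [0.2736, 0.2778, 0.2217, 0.2269], E[r] = 0.6672, γ^t·E[r] = 0.174902, running G = 1.906023
t=7: π = [0.2737, 0.2777, 0.2217, 0.2269], E[r] = 0.6674, γ^t·E[r] = 0.139974, running G = 2.045998

G = 2.0460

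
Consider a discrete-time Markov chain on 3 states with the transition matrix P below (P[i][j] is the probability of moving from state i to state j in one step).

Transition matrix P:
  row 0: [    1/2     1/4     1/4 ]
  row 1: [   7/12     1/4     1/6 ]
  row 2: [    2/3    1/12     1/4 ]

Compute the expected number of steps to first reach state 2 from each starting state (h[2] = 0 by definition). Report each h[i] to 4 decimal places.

h = [4.3636, 4.7273, 0.0000]

First-step conditioning: h[2] = 0; for i ≠ 2, h[i] = 1 + Σ_k P[i][k]·h[k].
  h[0] = 1 + 1/2·h[0] + 1/4·h[1]
  h[1] = 1 + 7/12·h[0] + 1/4·h[1]
Solving the 2×2 linear system over states ≠ 2 gives exactly h = [48/11, 52/11, 0] (h[2] = 0 is the target).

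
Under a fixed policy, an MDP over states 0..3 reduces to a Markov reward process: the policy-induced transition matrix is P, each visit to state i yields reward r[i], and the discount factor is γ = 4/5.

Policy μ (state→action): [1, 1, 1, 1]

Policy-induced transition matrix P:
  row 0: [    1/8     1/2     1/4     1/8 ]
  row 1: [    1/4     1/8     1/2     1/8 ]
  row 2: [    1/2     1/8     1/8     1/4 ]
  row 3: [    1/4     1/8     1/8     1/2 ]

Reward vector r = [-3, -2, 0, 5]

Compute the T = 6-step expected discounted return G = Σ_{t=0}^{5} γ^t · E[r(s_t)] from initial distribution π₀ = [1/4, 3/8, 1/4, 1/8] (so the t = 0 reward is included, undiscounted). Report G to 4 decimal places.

t=0: π = [0.2500, 0.3750, 0.2500, 0.1250], E[r] = -0.8750, γ^t·E[r] = -0.875000, running G = -0.875000
t=1: π = [0.2813, 0.2188, 0.2969, 0.2031], E[r] = -0.2656, γ^t·E[r] = -0.212500, running G = -1.087500
t=2: π = [0.2891, 0.2305, 0.2422, 0.2383], E[r] = -0.1367, γ^t·E[r] = -0.087500, running G = -1.175000
t=3: π = [0.2744, 0.2334, 0.2476, 0.2446], E[r] = -0.0669, γ^t·E[r] = -0.034250, running G = -1.209250
t=4: π = [0.2776, 0.2279, 0.2468, 0.2477], E[r] = -0.0502, γ^t·E[r] = -0.020550, running G = -1.229800
t=5: π = [0.2770, 0.2291, 0.2452, 0.2487], E[r] = -0.0455, γ^t·E[r] = -0.014925, running G = -1.244725

G = -1.2447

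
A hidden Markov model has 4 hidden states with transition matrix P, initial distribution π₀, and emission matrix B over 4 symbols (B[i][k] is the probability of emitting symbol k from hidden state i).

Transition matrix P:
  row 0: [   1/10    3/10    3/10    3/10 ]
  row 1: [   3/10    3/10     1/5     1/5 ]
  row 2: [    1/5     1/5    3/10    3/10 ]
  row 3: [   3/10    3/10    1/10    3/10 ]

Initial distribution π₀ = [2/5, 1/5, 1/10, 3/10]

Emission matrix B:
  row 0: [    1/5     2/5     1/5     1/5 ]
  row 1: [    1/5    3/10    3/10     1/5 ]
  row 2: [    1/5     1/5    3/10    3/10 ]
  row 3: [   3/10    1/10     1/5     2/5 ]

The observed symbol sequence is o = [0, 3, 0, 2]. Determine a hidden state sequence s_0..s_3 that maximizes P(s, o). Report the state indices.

t=0: δ = [8.000e-02, 4.000e-02, 2.000e-02, 9.000e-02]  (obs o_0=0)
t=1: δ = [5.400e-03, 5.400e-03, 7.200e-03, 1.080e-02]  ψ = [3, 3, 0, 3]  (obs o_1=3)
t=2: δ = [6.480e-04, 6.480e-04, 4.320e-04, 9.720e-04]  ψ = [3, 3, 2, 3]  (obs o_2=0)
t=3: δ = [5.832e-05, 8.748e-05, 5.832e-05, 5.832e-05]  ψ = [3, 3, 0, 3]  (obs o_3=2)
backtrack: best end state = 1; path = [3, 3, 3, 1]

path = [3, 3, 3, 1]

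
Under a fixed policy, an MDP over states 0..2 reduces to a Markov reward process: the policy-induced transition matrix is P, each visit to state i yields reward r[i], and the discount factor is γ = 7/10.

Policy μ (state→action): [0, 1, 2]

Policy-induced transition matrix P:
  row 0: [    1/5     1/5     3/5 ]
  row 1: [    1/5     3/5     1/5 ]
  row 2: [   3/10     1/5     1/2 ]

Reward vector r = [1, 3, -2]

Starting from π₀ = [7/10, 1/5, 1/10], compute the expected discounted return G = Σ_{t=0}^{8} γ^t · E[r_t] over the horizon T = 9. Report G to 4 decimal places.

G = 1.6535

t=0: π = [0.7000, 0.2000, 0.1000], E[r] = 1.1000, γ^t·E[r] = 1.100000, running G = 1.100000
t=1: π = [0.2100, 0.2800, 0.5100], E[r] = 0.0300, γ^t·E[r] = 0.021000, running G = 1.121000
t=2: π = [0.2510, 0.3120, 0.4370], E[r] = 0.3130, γ^t·E[r] = 0.153370, running G = 1.274370
t=3: π = [0.2437, 0.3248, 0.4315], E[r] = 0.3551, γ^t·E[r] = 0.121799, running G = 1.396169
t=4: π = [0.2432, 0.3299, 0.4269], E[r] = 0.3791, γ^t·E[r] = 0.091010, running G = 1.487179
t=5: π = [0.2427, 0.3320, 0.4253], E[r] = 0.3879, γ^t·E[r] = 0.065198, running G = 1.552377
t=6: π = [0.2425, 0.3328, 0.4247], E[r] = 0.3915, γ^t·E[r] = 0.046064, running G = 1.598441
t=7: π = [0.2425, 0.3331, 0.4244], E[r] = 0.3930, γ^t·E[r] = 0.032363, running G = 1.630804
t=8: π = [0.2424, 0.3332, 0.4243], E[r] = 0.3936, γ^t·E[r] = 0.022688, running G = 1.653492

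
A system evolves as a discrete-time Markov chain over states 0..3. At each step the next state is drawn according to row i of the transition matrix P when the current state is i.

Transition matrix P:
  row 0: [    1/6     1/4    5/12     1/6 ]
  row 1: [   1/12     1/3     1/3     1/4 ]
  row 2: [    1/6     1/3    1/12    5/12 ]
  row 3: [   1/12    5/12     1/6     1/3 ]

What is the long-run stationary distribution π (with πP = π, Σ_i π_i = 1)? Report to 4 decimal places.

Balance equations π_j = Σ_i π_i·P[i][j]:
  π_0 = 1/6·π_0 + 1/12·π_1 + 1/6·π_2 + 1/12·π_3
  π_1 = 1/4·π_0 + 1/3·π_1 + 1/3·π_2 + 5/12·π_3
  π_2 = 5/12·π_0 + 1/3·π_1 + 1/12·π_2 + 1/6·π_3
  normalize: π_0 + π_1 + π_2 + π_3 = 1
Solving the linear system gives exactly π = [207/1846, 645/1846, 431/1846, 563/1846].

π = [0.1121, 0.3494, 0.2335, 0.3050]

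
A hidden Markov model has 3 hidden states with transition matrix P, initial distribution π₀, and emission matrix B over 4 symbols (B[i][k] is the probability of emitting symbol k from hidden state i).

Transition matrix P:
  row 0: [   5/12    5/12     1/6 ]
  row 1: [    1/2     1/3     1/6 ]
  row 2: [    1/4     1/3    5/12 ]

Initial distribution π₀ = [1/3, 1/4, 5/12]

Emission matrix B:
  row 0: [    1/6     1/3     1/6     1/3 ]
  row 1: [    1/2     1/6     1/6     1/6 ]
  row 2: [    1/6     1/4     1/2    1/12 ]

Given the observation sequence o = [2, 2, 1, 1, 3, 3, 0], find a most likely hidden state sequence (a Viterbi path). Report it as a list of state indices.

t=0: δ = [5.556e-02, 4.167e-02, 2.083e-01]  (obs o_0=2)
t=1: δ = [8.681e-03, 1.157e-02, 4.340e-02]  ψ = [2, 2, 2]  (obs o_1=2)
t=2: δ = [3.617e-03, 2.411e-03, 4.521e-03]  ψ = [2, 2, 2]  (obs o_2=1)
t=3: δ = [5.023e-04, 2.512e-04, 4.710e-04]  ψ = [0, 0, 2]  (obs o_3=1)
t=4: δ = [6.977e-05, 3.489e-05, 1.635e-05]  ψ = [0, 0, 2]  (obs o_4=3)
t=5: δ = [9.690e-06, 4.845e-06, 9.690e-07]  ψ = [0, 0, 0]  (obs o_5=3)
t=6: δ = [6.729e-07, 2.019e-06, 2.692e-07]  ψ = [0, 0, 0]  (obs o_6=0)
backtrack: best end state = 1; path = [2, 2, 0, 0, 0, 0, 1]

path = [2, 2, 0, 0, 0, 0, 1]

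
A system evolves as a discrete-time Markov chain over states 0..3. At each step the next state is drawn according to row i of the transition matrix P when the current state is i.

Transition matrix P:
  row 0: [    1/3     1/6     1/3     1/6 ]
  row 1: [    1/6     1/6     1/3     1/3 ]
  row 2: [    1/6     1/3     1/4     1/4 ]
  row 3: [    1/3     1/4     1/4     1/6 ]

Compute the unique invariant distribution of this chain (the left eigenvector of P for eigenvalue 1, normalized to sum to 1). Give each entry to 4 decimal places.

Balance equations π_j = Σ_i π_i·P[i][j]:
  π_0 = 1/3·π_0 + 1/6·π_1 + 1/6·π_2 + 1/3·π_3
  π_1 = 1/6·π_0 + 1/6·π_1 + 1/3·π_2 + 1/4·π_3
  π_2 = 1/3·π_0 + 1/3·π_1 + 1/4·π_2 + 1/4·π_3
  normalize: π_0 + π_1 + π_2 + π_3 = 1
Solving the linear system gives exactly π = [229/931, 218/931, 270/931, 214/931].

π = [0.2460, 0.2342, 0.2900, 0.2299]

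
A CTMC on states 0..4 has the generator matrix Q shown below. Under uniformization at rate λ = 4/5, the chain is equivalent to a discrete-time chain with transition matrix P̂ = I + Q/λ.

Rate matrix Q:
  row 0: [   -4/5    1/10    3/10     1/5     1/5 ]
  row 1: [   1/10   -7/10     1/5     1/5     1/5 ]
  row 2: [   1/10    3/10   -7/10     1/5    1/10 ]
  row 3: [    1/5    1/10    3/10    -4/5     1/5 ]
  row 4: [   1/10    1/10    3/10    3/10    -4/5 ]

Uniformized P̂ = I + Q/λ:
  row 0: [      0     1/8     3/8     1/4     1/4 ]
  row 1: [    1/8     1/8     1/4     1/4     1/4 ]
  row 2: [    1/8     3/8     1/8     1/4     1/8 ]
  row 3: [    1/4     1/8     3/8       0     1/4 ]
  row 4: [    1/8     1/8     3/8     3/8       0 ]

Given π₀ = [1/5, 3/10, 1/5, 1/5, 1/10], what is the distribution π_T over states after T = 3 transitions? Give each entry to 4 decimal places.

π = [0.1357, 0.1953, 0.2801, 0.2150, 0.1738]

t=0: π = [0.2000, 0.3000, 0.2000, 0.2000, 0.1000]
t=1: π = [0.1250, 0.1750, 0.2875, 0.2125, 0.2000]
t=2: π = [0.1359, 0.1969, 0.2813, 0.2219, 0.1641]
t=3: π = [0.1357, 0.1953, 0.2801, 0.2150, 0.1738]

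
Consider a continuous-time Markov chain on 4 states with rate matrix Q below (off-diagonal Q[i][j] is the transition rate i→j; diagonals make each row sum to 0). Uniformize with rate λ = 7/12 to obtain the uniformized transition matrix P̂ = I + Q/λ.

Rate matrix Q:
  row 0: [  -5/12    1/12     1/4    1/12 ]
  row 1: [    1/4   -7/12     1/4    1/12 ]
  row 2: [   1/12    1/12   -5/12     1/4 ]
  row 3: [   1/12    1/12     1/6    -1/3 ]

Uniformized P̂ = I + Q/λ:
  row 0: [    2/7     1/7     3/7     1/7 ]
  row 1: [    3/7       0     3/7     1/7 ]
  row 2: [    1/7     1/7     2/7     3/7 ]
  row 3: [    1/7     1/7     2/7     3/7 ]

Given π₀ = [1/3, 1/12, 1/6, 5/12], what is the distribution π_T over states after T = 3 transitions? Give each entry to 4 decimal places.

t=0: π = [0.3333, 0.0833, 0.1667, 0.4167]
t=1: π = [0.2143, 0.1310, 0.3452, 0.3095]
t=2: π = [0.2109, 0.1241, 0.3350, 0.3299]
t=3: π = [0.2085, 0.1251, 0.3336, 0.3328]

π = [0.2085, 0.1251, 0.3336, 0.3328]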